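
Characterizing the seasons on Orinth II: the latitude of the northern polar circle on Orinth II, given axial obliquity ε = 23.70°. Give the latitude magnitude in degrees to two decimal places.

The polar circle is the lowest latitude that experiences at least one full rotation of continuous daylight at the northern-summer solstice; it lies at |ϕ| = 90° − ε = 90° − 23.70° = 66.30°.

66.30°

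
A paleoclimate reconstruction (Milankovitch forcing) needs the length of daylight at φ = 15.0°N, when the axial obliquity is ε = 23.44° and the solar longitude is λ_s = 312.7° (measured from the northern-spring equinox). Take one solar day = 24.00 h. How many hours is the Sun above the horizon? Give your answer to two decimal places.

11.37 h

Solar declination: sin δ = sin ε · sin λ_s = sin 23.44° × sin 312.7° = -0.29234, so δ = -16.998°.
cos H₀ = −tan φ · tan δ = −tan(+15.0°) × tan(-16.998°) = 0.0819, so H₀ = 1.4888 rad = 85.30°.
Daylight = 2H₀/(2π) × 24.00 h = (1.4888/π) × 24.00 = 11.37 h.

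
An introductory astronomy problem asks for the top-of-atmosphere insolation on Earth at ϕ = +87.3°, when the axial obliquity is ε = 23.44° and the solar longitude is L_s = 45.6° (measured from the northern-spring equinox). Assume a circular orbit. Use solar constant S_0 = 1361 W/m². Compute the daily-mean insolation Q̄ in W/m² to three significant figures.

Solar declination: sin δ = sin ε · sin L_s = sin 23.44° × sin 45.6° = 0.28421, so δ = +16.512°.
cos h₀ = −tan(+87.3°) tan(+16.512°) = -6.2859 ≤ −1 ⇒ polar day, h₀ = π.
Bracket: h₀ sin ϕ sin δ + cos ϕ cos δ sin h₀ = 3.1416×0.99889×0.28421 + 0.04711×0.95876×0.00000 = 0.891883 + 0.000000 = 0.891883.
Q̄ = (S_0/π) × [bracket] = (1361/π) × 0.891883 = 386.4 W/m².

Q̄ ≈ 386 W/m²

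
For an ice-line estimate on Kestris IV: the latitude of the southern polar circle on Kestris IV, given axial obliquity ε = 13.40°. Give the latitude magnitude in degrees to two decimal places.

76.60°

The polar circle is the lowest latitude that experiences at least one full rotation of continuous darkness at the northern-summer solstice; it lies at |φ| = 90° − ε = 90° − 13.40° = 76.60°.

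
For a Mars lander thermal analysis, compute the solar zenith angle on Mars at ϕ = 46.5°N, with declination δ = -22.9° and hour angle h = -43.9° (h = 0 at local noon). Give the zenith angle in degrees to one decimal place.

cos θ_z = sin ϕ sin δ + cos ϕ cos δ cos h = -0.282261 + 0.456903 = 0.174642.
θ_z = arccos(0.174642) = 79.9°.

θ_z = 79.9°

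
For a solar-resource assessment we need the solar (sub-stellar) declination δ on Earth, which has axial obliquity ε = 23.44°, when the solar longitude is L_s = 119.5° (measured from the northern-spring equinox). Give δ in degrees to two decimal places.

sin δ = sin ε · sin L_s = sin 23.44° × sin 119.5° = 0.346217.
δ = arcsin(0.346217) = +20.26°.

δ = +20.26°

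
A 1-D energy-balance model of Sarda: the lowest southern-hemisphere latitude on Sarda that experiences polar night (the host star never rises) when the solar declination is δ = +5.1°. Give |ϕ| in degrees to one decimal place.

Polar night requires cos h₀ = −tan ϕ tan δ ≥ 1, i.e. tan ϕ tan δ ≤ −1.
The boundary is |tan ϕ| · |tan δ| = 1, so |ϕ| = 90° − |δ| = 90° − 5.1° = 84.9° in the southern hemisphere.

|ϕ| = 84.9°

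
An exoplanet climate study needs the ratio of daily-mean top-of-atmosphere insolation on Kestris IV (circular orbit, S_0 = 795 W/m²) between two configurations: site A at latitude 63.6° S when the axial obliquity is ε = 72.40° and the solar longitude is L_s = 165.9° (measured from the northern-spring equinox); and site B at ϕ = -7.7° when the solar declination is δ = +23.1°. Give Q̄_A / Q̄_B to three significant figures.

Q̄_A / Q̄_B ≈ 0.189

— Configuration A (ϕ=-63.6°):
Solar declination: sin δ = sin ε · sin L_s = sin 72.40° × sin 165.9° = 0.23221, so δ = +13.427°.
cos h₀ = −tan(-63.6°) tan(+13.427°) = 0.4809, h₀ = 1.0691 rad.
Bracket: h₀ sin ϕ sin δ + cos ϕ cos δ sin h₀ = 1.0691×-0.89571×0.23221 + 0.44464×0.97267×0.87676 = -0.222365 + 0.379188 = 0.156823.
Q̄ = (S_0/π) × [bracket] = (795/π) × 0.156823 = 39.685 W/m².
— Configuration B (ϕ=-7.7°):
cos h₀ = −tan(-7.7°) tan(+23.100°) = 0.0577, h₀ = 1.5131 rad.
Bracket: h₀ sin ϕ sin δ + cos ϕ cos δ sin h₀ = 1.5131×-0.13399×0.39234 + 0.99098×0.91982×0.99834 = -0.079543 + 0.910010 = 0.830467.
Q̄ = (S_0/π) × [bracket] = (795/π) × 0.830467 = 210.15 W/m².
Ratio Q̄_A / Q̄_B = 39.685 / 210.15 = 0.1888.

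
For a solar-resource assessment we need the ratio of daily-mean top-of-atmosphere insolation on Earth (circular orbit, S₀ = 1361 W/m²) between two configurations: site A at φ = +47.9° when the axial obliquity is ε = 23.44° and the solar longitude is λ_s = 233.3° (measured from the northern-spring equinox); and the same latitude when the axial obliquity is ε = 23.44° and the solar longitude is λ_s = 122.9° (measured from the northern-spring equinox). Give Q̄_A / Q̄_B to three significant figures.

Q̄_A / Q̄_B ≈ 0.288

— Configuration A (φ=+47.9°):
Solar declination: sin δ = sin ε · sin λ_s = sin 23.44° × sin 233.3° = -0.31894, so δ = -18.599°.
cos H₀ = −tan(+47.9°) tan(-18.599°) = 0.3724, H₀ = 1.1892 rad.
Bracket: H₀ sin φ sin δ + cos φ cos δ sin H₀ = 1.1892×0.74198×-0.31894 + 0.67043×0.94778×0.92806 = -0.281421 + 0.589708 = 0.308287.
Q̄ = (S₀/π) × [bracket] = (1361/π) × 0.308287 = 133.56 W/m².
— Configuration B (φ=+47.9°):
Solar declination: sin δ = sin ε · sin λ_s = sin 23.44° × sin 122.9° = 0.33399, so δ = +19.511°.
cos H₀ = −tan(+47.9°) tan(+19.511°) = -0.3922, H₀ = 1.9738 rad.
Bracket: H₀ sin φ sin δ + cos φ cos δ sin H₀ = 1.9738×0.74198×0.33399 + 0.67043×0.94258×0.91990 = 0.489135 + 0.581316 = 1.070451.
Q̄ = (S₀/π) × [bracket] = (1361/π) × 1.070451 = 463.74 W/m².
Ratio Q̄_A / Q̄_B = 133.56 / 463.74 = 0.2880.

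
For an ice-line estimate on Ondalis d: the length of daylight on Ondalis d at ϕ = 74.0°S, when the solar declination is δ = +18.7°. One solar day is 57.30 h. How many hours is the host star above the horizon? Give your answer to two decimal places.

0.00 h

cos h₀ = −tan ϕ · tan δ = 1.1804 ≥ 1, so the host star never rises (polar night) and h₀ = 0.
Daylight = 2h₀/(2π) × 57.30 h = (0.0000/π) × 57.30 = 0.00 h.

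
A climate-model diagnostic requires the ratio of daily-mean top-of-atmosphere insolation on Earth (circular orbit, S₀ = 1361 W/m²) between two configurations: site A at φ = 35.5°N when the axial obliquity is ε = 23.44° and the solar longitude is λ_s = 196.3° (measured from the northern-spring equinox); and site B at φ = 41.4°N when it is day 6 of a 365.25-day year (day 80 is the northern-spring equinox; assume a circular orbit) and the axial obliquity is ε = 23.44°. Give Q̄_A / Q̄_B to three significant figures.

— Configuration A (φ=+35.5°):
Solar declination: sin δ = sin ε · sin λ_s = sin 23.44° × sin 196.3° = -0.11165, so δ = -6.410°.
cos H₀ = −tan(+35.5°) tan(-6.410°) = 0.0801, H₀ = 1.4906 rad.
Bracket: H₀ sin φ sin δ + cos φ cos δ sin H₀ = 1.4906×0.58070×-0.11165 + 0.81412×0.99375×0.99678 = -0.096643 + 0.806427 = 0.709784.
Q̄ = (S₀/π) × [bracket] = (1361/π) × 0.709784 = 307.49 W/m².
— Configuration B (φ=+41.4°):
Solar longitude: λ_s = 360° × (6 − 80)/365.25 = -72.936°, i.e. -72.936° + 360° = 287.064°.
sin δ = sin 23.44° × sin 287.064° = -0.38028, so δ = -22.351°.
cos H₀ = −tan(+41.4°) tan(-22.351°) = 0.3625, H₀ = 1.1999 rad.
Bracket: H₀ sin φ sin δ + cos φ cos δ sin H₀ = 1.1999×0.66131×-0.38028 + 0.75011×0.92487×0.93199 = -0.301754 + 0.646572 = 0.344818.
Q̄ = (S₀/π) × [bracket] = (1361/π) × 0.344818 = 149.38 W/m².
Ratio Q̄_A / Q̄_B = 307.49 / 149.38 = 2.058.

Q̄_A / Q̄_B ≈ 2.06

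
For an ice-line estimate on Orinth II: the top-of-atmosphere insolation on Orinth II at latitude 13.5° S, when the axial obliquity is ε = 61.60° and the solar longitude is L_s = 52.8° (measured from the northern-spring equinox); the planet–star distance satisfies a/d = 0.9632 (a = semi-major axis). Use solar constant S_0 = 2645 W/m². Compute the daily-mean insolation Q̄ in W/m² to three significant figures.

Solar declination: sin δ = sin ε · sin L_s = sin 61.60° × sin 52.8° = 0.70067, so δ = +44.480°.
cos h₀ = −tan(-13.5°) tan(+44.480°) = 0.2358, h₀ = 1.3328 rad.
Bracket: h₀ sin ϕ sin δ + cos ϕ cos δ sin h₀ = 1.3328×-0.23345×0.70067 + 0.97237×0.71349×0.97181 = -0.218008 + 0.674219 = 0.456211.
Inverse-square distance factor (a/d)² = 0.9632² = 0.927754.
Q̄ = (S_0/π) × 0.927754 × [bracket] = (2645/π) × 0.927754 × 0.456211 = 356.3 W/m².

Q̄ ≈ 356 W/m²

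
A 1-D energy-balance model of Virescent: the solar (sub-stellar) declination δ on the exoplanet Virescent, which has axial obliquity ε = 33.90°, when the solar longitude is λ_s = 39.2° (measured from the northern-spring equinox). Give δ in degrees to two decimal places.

sin δ = sin ε · sin λ_s = sin 33.90° × sin 39.2° = 0.352511.
δ = arcsin(0.352511) = +20.64°.

δ = +20.64°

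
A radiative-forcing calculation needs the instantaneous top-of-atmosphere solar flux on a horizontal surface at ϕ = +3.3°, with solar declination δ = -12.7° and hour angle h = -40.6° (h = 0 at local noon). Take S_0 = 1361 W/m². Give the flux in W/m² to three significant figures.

cos θ_z = sin ϕ sin δ + cos ϕ cos δ cos h = -0.012655 + 0.739467 = 0.726812.
Flux = S_0 · cos θ_z = 1361 × 0.726812 = 989.2 W/m².

989 W/m²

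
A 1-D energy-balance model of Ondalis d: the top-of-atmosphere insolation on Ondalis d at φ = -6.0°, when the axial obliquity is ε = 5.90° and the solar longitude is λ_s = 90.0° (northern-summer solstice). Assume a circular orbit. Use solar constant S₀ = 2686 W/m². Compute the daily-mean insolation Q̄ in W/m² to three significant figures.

Solar declination: sin δ = sin ε · sin λ_s = sin 5.90° × sin 90.0° = 0.10279, so δ = +5.900°.
cos H₀ = −tan(-6.0°) tan(+5.900°) = 0.0109, H₀ = 1.5599 rad.
Bracket: H₀ sin φ sin δ + cos φ cos δ sin H₀ = 1.5599×-0.10453×0.10279 + 0.99452×0.99470×0.99994 = -0.016761 + 0.989190 = 0.972429.
Q̄ = (S₀/π) × [bracket] = (2686/π) × 0.972429 = 831.4 W/m².

Q̄ ≈ 831 W/m²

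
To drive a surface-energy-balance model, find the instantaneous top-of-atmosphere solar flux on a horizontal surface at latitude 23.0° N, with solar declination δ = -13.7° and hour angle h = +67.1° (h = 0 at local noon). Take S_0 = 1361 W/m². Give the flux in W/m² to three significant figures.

cos θ_z = sin ϕ sin δ + cos ϕ cos δ cos h = -0.092540 + 0.348000 = 0.255460.
Flux = S_0 · cos θ_z = 1361 × 0.255460 = 347.7 W/m².

348 W/m²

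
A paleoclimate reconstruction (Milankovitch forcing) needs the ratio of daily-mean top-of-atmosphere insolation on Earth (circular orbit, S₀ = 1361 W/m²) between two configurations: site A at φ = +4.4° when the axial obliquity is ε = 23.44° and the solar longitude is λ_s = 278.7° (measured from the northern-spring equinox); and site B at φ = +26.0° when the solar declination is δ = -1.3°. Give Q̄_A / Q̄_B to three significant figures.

Q̄_A / Q̄_B ≈ 0.985

— Configuration A (φ=+4.4°):
Solar declination: sin δ = sin ε · sin λ_s = sin 23.44° × sin 278.7° = -0.39321, so δ = -23.154°.
cos H₀ = −tan(+4.4°) tan(-23.154°) = 0.0329, H₀ = 1.5379 rad.
Bracket: H₀ sin φ sin δ + cos φ cos δ sin H₀ = 1.5379×0.07672×-0.39321 + 0.99705×0.91945×0.99946 = -0.046394 + 0.916243 = 0.869849.
Q̄ = (S₀/π) × [bracket] = (1361/π) × 0.869849 = 376.84 W/m².
— Configuration B (φ=+26.0°):
cos H₀ = −tan(+26.0°) tan(-1.300°) = 0.0111, H₀ = 1.5597 rad.
Bracket: H₀ sin φ sin δ + cos φ cos δ sin H₀ = 1.5597×0.43837×-0.02269 + 0.89879×0.99974×0.99994 = -0.015514 + 0.898502 = 0.882988.
Q̄ = (S₀/π) × [bracket] = (1361/π) × 0.882988 = 382.53 W/m².
Ratio Q̄_A / Q̄_B = 376.84 / 382.53 = 0.9851.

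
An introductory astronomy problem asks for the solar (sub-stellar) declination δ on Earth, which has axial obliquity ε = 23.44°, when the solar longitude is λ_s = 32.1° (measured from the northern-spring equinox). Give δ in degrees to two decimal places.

δ = +12.20°

sin δ = sin ε · sin λ_s = sin 23.44° × sin 32.1° = 0.211384.
δ = arcsin(0.211384) = +12.20°.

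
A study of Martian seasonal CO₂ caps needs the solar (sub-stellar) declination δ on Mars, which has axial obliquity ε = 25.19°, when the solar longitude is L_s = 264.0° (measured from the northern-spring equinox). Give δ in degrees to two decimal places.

sin δ = sin ε · sin L_s = sin 25.19° × sin 264.0° = -0.423290.
δ = arcsin(-0.423290) = -25.04°.

δ = -25.04°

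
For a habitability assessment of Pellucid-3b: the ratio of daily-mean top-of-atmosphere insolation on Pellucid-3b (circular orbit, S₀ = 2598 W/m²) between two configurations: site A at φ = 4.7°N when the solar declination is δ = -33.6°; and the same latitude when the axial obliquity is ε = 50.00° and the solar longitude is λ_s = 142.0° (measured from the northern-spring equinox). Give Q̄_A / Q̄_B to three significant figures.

Q̄_A / Q̄_B ≈ 0.808

— Configuration A (φ=+4.7°):
cos H₀ = −tan(+4.7°) tan(-33.600°) = 0.0546, H₀ = 1.5161 rad.
Bracket: H₀ sin φ sin δ + cos φ cos δ sin H₀ = 1.5161×0.08194×-0.55339 + 0.99664×0.83292×0.99851 = -0.068747 + 0.828885 = 0.760138.
Q̄ = (S₀/π) × [bracket] = (2598/π) × 0.760138 = 628.61 W/m².
— Configuration B (φ=+4.7°):
Solar declination: sin δ = sin ε · sin λ_s = sin 50.00° × sin 142.0° = 0.47162, so δ = +28.140°.
cos H₀ = −tan(+4.7°) tan(+28.140°) = -0.0440, H₀ = 1.6148 rad.
Bracket: H₀ sin φ sin δ + cos φ cos δ sin H₀ = 1.6148×0.08194×0.47162 + 0.99664×0.88180×0.99903 = 0.062403 + 0.877985 = 0.940388.
Q̄ = (S₀/π) × [bracket] = (2598/π) × 0.940388 = 777.67 W/m².
Ratio Q̄_A / Q̄_B = 628.61 / 777.67 = 0.8083.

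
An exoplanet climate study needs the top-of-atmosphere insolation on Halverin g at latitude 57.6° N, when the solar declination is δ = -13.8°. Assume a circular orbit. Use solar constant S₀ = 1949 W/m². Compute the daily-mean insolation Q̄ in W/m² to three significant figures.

cos H₀ = −tan(+57.6°) tan(-13.800°) = 0.3870, H₀ = 1.1734 rad.
Bracket: H₀ sin φ sin δ + cos φ cos δ sin H₀ = 1.1734×0.84433×-0.23853 + 0.53583×0.97113×0.92206 = -0.236320 + 0.479804 = 0.243484.
Q̄ = (S₀/π) × [bracket] = (1949/π) × 0.243484 = 151.1 W/m².

Q̄ ≈ 151 W/m²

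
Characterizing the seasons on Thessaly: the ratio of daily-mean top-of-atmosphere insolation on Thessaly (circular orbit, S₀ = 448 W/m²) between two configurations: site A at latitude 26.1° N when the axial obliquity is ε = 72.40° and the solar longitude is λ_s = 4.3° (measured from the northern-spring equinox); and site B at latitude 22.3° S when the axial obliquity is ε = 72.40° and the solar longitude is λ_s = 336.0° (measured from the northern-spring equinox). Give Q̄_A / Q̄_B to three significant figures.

— Configuration A (φ=+26.1°):
Solar declination: sin δ = sin ε · sin λ_s = sin 72.40° × sin 4.3° = 0.07147, so δ = +4.098°.
cos H₀ = −tan(+26.1°) tan(+4.098°) = -0.0351, H₀ = 1.6059 rad.
Bracket: H₀ sin φ sin δ + cos φ cos δ sin H₀ = 1.6059×0.43994×0.07147 + 0.89803×0.99744×0.99938 = 0.050494 + 0.895176 = 0.945670.
Q̄ = (S₀/π) × [bracket] = (448/π) × 0.945670 = 134.86 W/m².
— Configuration B (φ=-22.3°):
Solar declination: sin δ = sin ε · sin λ_s = sin 72.40° × sin 336.0° = -0.38770, so δ = -22.811°.
cos H₀ = −tan(-22.3°) tan(-22.811°) = -0.1725, H₀ = 1.7442 rad.
Bracket: H₀ sin φ sin δ + cos φ cos δ sin H₀ = 1.7442×-0.37946×-0.38770 + 0.92521×0.92179×0.98501 = 0.256601 + 0.840065 = 1.096666.
Q̄ = (S₀/π) × [bracket] = (448/π) × 1.096666 = 156.39 W/m².
Ratio Q̄_A / Q̄_B = 134.86 / 156.39 = 0.8623.

Q̄_A / Q̄_B ≈ 0.862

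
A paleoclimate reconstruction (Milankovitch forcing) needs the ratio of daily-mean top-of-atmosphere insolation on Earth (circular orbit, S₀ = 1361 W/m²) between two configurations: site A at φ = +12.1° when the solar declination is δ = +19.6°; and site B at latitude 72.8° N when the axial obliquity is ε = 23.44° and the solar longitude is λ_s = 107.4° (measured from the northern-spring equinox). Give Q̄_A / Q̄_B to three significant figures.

— Configuration A (φ=+12.1°):
cos H₀ = −tan(+12.1°) tan(+19.600°) = -0.0763, H₀ = 1.6472 rad.
Bracket: H₀ sin φ sin δ + cos φ cos δ sin H₀ = 1.6472×0.20962×0.33545 + 0.97778×0.94206×0.99708 = 0.115826 + 0.918438 = 1.034264.
Q̄ = (S₀/π) × [bracket] = (1361/π) × 1.034264 = 448.06 W/m².
— Configuration B (φ=+72.8°):
Solar declination: sin δ = sin ε · sin λ_s = sin 23.44° × sin 107.4° = 0.37959, so δ = +22.308°.
cos H₀ = −tan(+72.8°) tan(+22.308°) = -1.3254 ≤ −1 ⇒ polar day, H₀ = π.
Bracket: H₀ sin φ sin δ + cos φ cos δ sin H₀ = 3.1416×0.95528×0.37959 + 0.29571×0.92516×0.00000 = 1.139190 + 0.000000 = 1.139190.
Q̄ = (S₀/π) × [bracket] = (1361/π) × 1.139190 = 493.52 W/m².
Ratio Q̄_A / Q̄_B = 448.06 / 493.52 = 0.9079.

Q̄_A / Q̄_B ≈ 0.908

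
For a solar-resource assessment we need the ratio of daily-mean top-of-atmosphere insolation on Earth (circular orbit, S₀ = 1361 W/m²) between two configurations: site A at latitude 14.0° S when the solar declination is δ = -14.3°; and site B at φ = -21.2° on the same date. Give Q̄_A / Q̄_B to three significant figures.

Q̄_A / Q̄_B ≈ 0.988

— Configuration A (φ=-14.0°):
cos H₀ = −tan(-14.0°) tan(-14.300°) = -0.0636, H₀ = 1.6344 rad.
Bracket: H₀ sin φ sin δ + cos φ cos δ sin H₀ = 1.6344×-0.24192×-0.24700 + 0.97030×0.96902×0.99798 = 0.097662 + 0.938341 = 1.036003.
Q̄ = (S₀/π) × [bracket] = (1361/π) × 1.036003 = 448.82 W/m².
— Configuration B (φ=-21.2°):
cos H₀ = −tan(-21.2°) tan(-14.300°) = -0.0989, H₀ = 1.6698 rad.
Bracket: H₀ sin φ sin δ + cos φ cos δ sin H₀ = 1.6698×-0.36162×-0.24700 + 0.93232×0.96902×0.99510 = 0.149147 + 0.899010 = 1.048157.
Q̄ = (S₀/π) × [bracket] = (1361/π) × 1.048157 = 454.08 W/m².
Ratio Q̄_A / Q̄_B = 448.82 / 454.08 = 0.9884.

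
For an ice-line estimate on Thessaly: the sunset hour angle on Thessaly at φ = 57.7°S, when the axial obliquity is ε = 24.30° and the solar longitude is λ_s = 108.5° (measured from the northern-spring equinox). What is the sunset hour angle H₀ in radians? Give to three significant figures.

Solar declination: sin δ = sin ε · sin λ_s = sin 24.30° × sin 108.5° = 0.39025, so δ = +22.970°.
cos H₀ = −tan φ · tan δ = −tan(-57.7°) × tan(+22.970°) = 0.6705, so H₀ = 0.8359 rad = 47.90°.

H₀ = 0.836 rad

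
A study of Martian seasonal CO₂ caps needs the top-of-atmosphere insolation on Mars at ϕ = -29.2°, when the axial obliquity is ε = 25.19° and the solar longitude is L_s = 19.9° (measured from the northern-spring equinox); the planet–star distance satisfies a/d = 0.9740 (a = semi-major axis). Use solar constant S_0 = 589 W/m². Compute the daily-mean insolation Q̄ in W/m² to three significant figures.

Q̄ ≈ 134 W/m²

Solar declination: sin δ = sin ε · sin L_s = sin 25.19° × sin 19.9° = 0.14487, so δ = +8.330°.
cos h₀ = −tan(-29.2°) tan(+8.330°) = 0.0818, h₀ = 1.4889 rad.
Bracket: h₀ sin ϕ sin δ + cos ϕ cos δ sin h₀ = 1.4889×-0.48786×0.14487 + 0.87292×0.98945×0.99665 = -0.105230 + 0.860817 = 0.755587.
Inverse-square distance factor (a/d)² = 0.9740² = 0.948676.
Q̄ = (S_0/π) × 0.948676 × [bracket] = (589/π) × 0.948676 × 0.755587 = 134.4 W/m².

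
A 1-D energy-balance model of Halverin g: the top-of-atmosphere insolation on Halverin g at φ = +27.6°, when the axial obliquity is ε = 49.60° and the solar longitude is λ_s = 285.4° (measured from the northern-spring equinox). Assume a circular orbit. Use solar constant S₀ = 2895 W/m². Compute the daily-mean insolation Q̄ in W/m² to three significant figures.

Solar declination: sin δ = sin ε · sin λ_s = sin 49.60° × sin 285.4° = -0.73420, so δ = -47.239°.
cos H₀ = −tan(+27.6°) tan(-47.239°) = 0.5653, H₀ = 0.9700 rad.
Bracket: H₀ sin φ sin δ + cos φ cos δ sin H₀ = 0.9700×0.46330×-0.73420 + 0.88620×0.67894×0.82486 = -0.329950 + 0.496299 = 0.166349.
Q̄ = (S₀/π) × [bracket] = (2895/π) × 0.166349 = 153.3 W/m².

Q̄ ≈ 153 W/m²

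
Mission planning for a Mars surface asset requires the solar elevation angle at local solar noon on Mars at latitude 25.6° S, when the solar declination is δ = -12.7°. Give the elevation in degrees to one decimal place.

At local noon the hour angle is zero, so the zenith angle equals |ϕ − δ| = |-25.6° − (-12.700°)| = 12.900°.
Elevation = 90° − 12.900° = 77.1°.

77.1°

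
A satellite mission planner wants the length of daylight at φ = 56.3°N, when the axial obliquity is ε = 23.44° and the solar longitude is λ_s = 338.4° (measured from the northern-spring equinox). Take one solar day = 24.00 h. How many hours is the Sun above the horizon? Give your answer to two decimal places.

10.29 h

Solar declination: sin δ = sin ε · sin λ_s = sin 23.44° × sin 338.4° = -0.14644, so δ = -8.420°.
cos H₀ = −tan φ · tan δ = −tan(+56.3°) × tan(-8.420°) = 0.2220, so H₀ = 1.3470 rad = 77.18°.
Daylight = 2H₀/(2π) × 24.00 h = (1.3470/π) × 24.00 = 10.29 h.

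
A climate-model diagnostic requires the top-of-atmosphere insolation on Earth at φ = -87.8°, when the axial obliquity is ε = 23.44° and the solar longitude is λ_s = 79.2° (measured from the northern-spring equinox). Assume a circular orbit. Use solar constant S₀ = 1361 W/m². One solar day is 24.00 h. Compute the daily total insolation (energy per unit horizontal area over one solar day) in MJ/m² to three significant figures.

0.00 MJ/m²

Solar declination: sin δ = sin ε · sin λ_s = sin 23.44° × sin 79.2° = 0.39074, so δ = +23.001°.
cos H₀ = −tan(-87.8°) tan(+23.001°) = 11.0498 ≥ 1 ⇒ polar night, H₀ = 0 and Q̄ = 0.
Daily total = Q̄ × 24.00 h × 3600 s/h = 0.00 MJ/m².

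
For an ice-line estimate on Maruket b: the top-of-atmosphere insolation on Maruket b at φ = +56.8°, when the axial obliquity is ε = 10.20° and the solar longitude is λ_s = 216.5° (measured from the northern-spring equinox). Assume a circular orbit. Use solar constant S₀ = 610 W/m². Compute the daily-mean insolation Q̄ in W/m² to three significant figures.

Solar declination: sin δ = sin ε · sin λ_s = sin 10.20° × sin 216.5° = -0.10533, so δ = -6.046°.
cos H₀ = −tan(+56.8°) tan(-6.046°) = 0.1619, H₀ = 1.4082 rad.
Bracket: H₀ sin φ sin δ + cos φ cos δ sin H₀ = 1.4082×0.83676×-0.10533 + 0.54756×0.99444×0.98681 = -0.124113 + 0.537333 = 0.413220.
Q̄ = (S₀/π) × [bracket] = (610/π) × 0.413220 = 80.23 W/m².

Q̄ ≈ 80.2 W/m²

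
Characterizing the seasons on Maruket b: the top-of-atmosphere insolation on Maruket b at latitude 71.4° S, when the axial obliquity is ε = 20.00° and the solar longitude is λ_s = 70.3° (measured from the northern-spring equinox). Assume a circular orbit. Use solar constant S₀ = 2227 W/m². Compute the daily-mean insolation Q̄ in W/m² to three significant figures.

Q̄ ≈ 0.00 W/m²

Solar declination: sin δ = sin ε · sin λ_s = sin 20.00° × sin 70.3° = 0.32200, so δ = +18.784°.
cos H₀ = −tan(-71.4°) tan(+18.784°) = 1.0106 ≥ 1 ⇒ polar night, H₀ = 0 and Q̄ = 0.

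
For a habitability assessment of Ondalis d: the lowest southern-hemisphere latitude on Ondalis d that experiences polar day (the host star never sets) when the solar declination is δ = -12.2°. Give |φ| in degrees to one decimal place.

Polar day requires cos H₀ = −tan φ tan δ ≤ −1, i.e. tan φ tan δ ≥ 1.
The boundary is |tan φ| · |tan δ| = 1, so |φ| = 90° − |δ| = 90° − 12.2° = 77.8° in the southern hemisphere.

|φ| = 77.8°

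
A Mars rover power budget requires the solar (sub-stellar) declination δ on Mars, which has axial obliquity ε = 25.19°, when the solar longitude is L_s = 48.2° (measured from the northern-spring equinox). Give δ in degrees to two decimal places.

δ = +18.50°

sin δ = sin ε · sin L_s = sin 25.19° × sin 48.2° = 0.317291.
δ = arcsin(0.317291) = +18.50°.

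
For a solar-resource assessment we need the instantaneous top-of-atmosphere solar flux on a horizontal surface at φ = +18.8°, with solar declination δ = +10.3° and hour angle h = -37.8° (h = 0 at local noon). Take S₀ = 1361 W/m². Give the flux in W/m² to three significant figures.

cos θ_z = sin φ sin δ + cos φ cos δ cos h = 0.057622 + 0.735946 = 0.793568.
Flux = S₀ · cos θ_z = 1361 × 0.793568 = 1080 W/m².

1.08e+03 W/m²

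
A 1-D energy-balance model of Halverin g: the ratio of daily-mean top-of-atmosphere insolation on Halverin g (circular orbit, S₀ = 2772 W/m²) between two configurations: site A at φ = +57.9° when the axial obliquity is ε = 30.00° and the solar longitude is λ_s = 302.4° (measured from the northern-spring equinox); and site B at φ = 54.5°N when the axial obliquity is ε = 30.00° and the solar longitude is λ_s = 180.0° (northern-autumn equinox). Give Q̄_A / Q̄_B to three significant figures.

— Configuration A (φ=+57.9°):
Solar declination: sin δ = sin ε · sin λ_s = sin 30.00° × sin 302.4° = -0.42216, so δ = -24.971°.
cos H₀ = −tan(+57.9°) tan(-24.971°) = 0.7424, H₀ = 0.7342 rad.
Bracket: H₀ sin φ sin δ + cos φ cos δ sin H₀ = 0.7342×0.84712×-0.42216 + 0.53140×0.90652×0.66997 = -0.262565 + 0.322741 = 0.060176.
Q̄ = (S₀/π) × [bracket] = (2772/π) × 0.060176 = 53.097 W/m².
— Configuration B (φ=+54.5°):
Solar declination: sin δ = sin ε · sin λ_s = sin 30.00° × sin 180.0° = 0.00000, so δ = +0.000°.
cos H₀ = −tan(+54.5°) tan(+0.000°) = -0.0000, H₀ = 1.5708 rad.
Bracket: H₀ sin φ sin δ + cos φ cos δ sin H₀ = 1.5708×0.81412×0.00000 + 0.58070×1.00000×1.00000 = 0.000000 + 0.580700 = 0.580700.
Q̄ = (S₀/π) × [bracket] = (2772/π) × 0.580700 = 512.38 W/m².
Ratio Q̄_A / Q̄_B = 53.097 / 512.38 = 0.1036.

Q̄_A / Q̄_B ≈ 0.104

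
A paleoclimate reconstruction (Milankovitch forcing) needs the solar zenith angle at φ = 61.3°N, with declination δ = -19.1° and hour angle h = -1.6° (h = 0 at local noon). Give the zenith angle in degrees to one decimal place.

θ_z = 80.4°

cos θ_z = sin φ sin δ + cos φ cos δ cos h = -0.287018 + 0.453610 = 0.166592.
θ_z = arccos(0.166592) = 80.4°.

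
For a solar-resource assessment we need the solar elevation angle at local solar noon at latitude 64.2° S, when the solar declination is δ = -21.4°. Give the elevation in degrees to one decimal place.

47.2°

At local noon the hour angle is zero, so the zenith angle equals |ϕ − δ| = |-64.2° − (-21.400°)| = 42.800°.
Elevation = 90° − 42.800° = 47.2°.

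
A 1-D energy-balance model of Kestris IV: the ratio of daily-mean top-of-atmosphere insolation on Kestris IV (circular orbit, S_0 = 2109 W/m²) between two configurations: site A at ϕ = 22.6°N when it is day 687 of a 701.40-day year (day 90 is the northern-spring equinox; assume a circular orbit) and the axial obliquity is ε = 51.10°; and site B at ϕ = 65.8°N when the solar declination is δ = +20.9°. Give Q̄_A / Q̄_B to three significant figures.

Q̄_A / Q̄_B ≈ 0.366

— Configuration A (ϕ=+22.6°):
Solar longitude: L_s = 360° × (687 − 90)/701.40 = 306.416°.
sin δ = sin 51.10° × sin 306.416° = -0.62628, so δ = -38.776°.
cos h₀ = −tan(+22.6°) tan(-38.776°) = 0.3344, h₀ = 1.2298 rad.
Bracket: h₀ sin ϕ sin δ + cos ϕ cos δ sin h₀ = 1.2298×0.38430×-0.62628 + 0.92321×0.77960×0.94243 = -0.295988 + 0.678299 = 0.382311.
Q̄ = (S_0/π) × [bracket] = (2109/π) × 0.382311 = 256.65 W/m².
— Configuration B (ϕ=+65.8°):
cos h₀ = −tan(+65.8°) tan(+20.900°) = -0.8497, h₀ = 2.5862 rad.
Bracket: h₀ sin ϕ sin δ + cos ϕ cos δ sin h₀ = 2.5862×0.91212×0.35674 + 0.40992×0.93420×0.52729 = 0.841523 + 0.201924 = 1.043447.
Q̄ = (S_0/π) × [bracket] = (2109/π) × 1.043447 = 700.48 W/m².
Ratio Q̄_A / Q̄_B = 256.65 / 700.48 = 0.3664.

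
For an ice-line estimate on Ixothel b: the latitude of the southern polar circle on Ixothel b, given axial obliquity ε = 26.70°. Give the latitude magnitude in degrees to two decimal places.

63.30°

The polar circle is the lowest latitude that experiences at least one full rotation of continuous darkness at the northern-summer solstice; it lies at |φ| = 90° − ε = 90° − 26.70° = 63.30°.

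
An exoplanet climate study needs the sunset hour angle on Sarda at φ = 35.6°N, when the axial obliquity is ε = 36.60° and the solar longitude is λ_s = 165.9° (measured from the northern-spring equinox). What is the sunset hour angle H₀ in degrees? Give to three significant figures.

H₀ = 96.0°

Solar declination: sin δ = sin ε · sin λ_s = sin 36.60° × sin 165.9° = 0.14525, so δ = +8.352°.
cos H₀ = −tan φ · tan δ = −tan(+35.6°) × tan(+8.352°) = -0.1051, so H₀ = 1.6761 rad = 96.03°.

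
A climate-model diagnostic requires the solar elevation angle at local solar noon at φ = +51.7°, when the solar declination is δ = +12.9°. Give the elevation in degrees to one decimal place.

51.2°

At local noon the hour angle is zero, so the zenith angle equals |φ − δ| = |+51.7° − (+12.900°)| = 38.800°.
Elevation = 90° − 38.800° = 51.2°.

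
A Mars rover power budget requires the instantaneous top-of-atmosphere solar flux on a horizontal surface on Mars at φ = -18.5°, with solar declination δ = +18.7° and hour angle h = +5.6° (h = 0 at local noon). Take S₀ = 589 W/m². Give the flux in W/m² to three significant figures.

467 W/m²

cos θ_z = sin φ sin δ + cos φ cos δ cos h = -0.101732 + 0.893975 = 0.792243.
Flux = S₀ · cos θ_z = 589 × 0.792243 = 466.6 W/m².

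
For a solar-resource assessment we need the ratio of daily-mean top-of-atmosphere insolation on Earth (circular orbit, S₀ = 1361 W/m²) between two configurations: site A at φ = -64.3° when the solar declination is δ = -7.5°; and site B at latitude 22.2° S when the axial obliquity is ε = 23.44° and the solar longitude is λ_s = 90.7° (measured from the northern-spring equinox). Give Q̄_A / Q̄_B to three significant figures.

Q̄_A / Q̄_B ≈ 1.01

— Configuration A (φ=-64.3°):
cos H₀ = −tan(-64.3°) tan(-7.500°) = -0.2736, H₀ = 1.8479 rad.
Bracket: H₀ sin φ sin δ + cos φ cos δ sin H₀ = 1.8479×-0.90108×-0.13053 + 0.43366×0.99144×0.96186 = 0.217346 + 0.413550 = 0.630896.
Q̄ = (S₀/π) × [bracket] = (1361/π) × 0.630896 = 273.32 W/m².
— Configuration B (φ=-22.2°):
Solar declination: sin δ = sin ε · sin λ_s = sin 23.44° × sin 90.7° = 0.39776, so δ = +23.438°.
cos H₀ = −tan(-22.2°) tan(+23.438°) = 0.1769, H₀ = 1.3929 rad.
Bracket: H₀ sin φ sin δ + cos φ cos δ sin H₀ = 1.3929×-0.37784×0.39776 + 0.92587×0.91749×0.98423 = -0.209338 + 0.836080 = 0.626742.
Q̄ = (S₀/π) × [bracket] = (1361/π) × 0.626742 = 271.52 W/m².
Ratio Q̄_A / Q̄_B = 273.32 / 271.52 = 1.007.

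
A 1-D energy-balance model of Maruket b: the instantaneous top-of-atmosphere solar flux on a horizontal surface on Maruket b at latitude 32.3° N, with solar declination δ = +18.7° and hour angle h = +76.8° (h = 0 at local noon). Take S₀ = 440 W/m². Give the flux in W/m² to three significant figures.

cos θ_z = sin φ sin δ + cos φ cos δ cos h = 0.171320 + 0.182827 = 0.354147.
Flux = S₀ · cos θ_z = 440 × 0.354147 = 155.8 W/m².

156 W/m²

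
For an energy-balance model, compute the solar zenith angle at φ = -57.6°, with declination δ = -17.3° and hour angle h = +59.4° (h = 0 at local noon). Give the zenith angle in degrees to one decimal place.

θ_z = 59.2°

cos θ_z = sin φ sin δ + cos φ cos δ cos h = 0.251082 + 0.260419 = 0.511501.
θ_z = arccos(0.511501) = 59.2°.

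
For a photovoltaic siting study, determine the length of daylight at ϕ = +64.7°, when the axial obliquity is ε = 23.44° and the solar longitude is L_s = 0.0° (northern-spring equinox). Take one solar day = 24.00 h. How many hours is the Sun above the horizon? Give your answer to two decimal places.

12.00 h

Solar declination: sin δ = sin ε · sin L_s = sin 23.44° × sin 0.0° = 0.00000, so δ = +0.000°.
cos h₀ = −tan ϕ · tan δ = −tan(+64.7°) × tan(+0.000°) = -0.0000, so h₀ = 1.5708 rad = 90.00°.
Daylight = 2h₀/(2π) × 24.00 h = (1.5708/π) × 24.00 = 12.00 h.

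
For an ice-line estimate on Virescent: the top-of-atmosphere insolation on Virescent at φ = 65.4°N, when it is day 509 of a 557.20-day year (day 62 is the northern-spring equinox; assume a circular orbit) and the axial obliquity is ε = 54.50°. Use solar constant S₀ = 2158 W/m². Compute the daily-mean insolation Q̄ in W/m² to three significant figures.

Q̄ ≈ 0.00 W/m²

Solar longitude: λ_s = 360° × (509 − 62)/557.20 = 288.801°.
sin δ = sin 54.50° × sin 288.801° = -0.77068, so δ = -50.415°.
cos H₀ = −tan(+65.4°) tan(-50.415°) = 2.6416 ≥ 1 ⇒ polar night, H₀ = 0 and Q̄ = 0.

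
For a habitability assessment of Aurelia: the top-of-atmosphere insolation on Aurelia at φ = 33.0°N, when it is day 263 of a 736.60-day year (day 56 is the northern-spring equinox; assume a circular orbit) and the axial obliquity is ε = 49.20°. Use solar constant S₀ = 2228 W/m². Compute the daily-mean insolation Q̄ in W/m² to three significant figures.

Solar longitude: λ_s = 360° × (263 − 56)/736.60 = 101.168°.
sin δ = sin 49.20° × sin 101.168° = 0.74266, so δ = +47.959°.
cos H₀ = −tan(+33.0°) tan(+47.959°) = -0.7202, H₀ = 2.3749 rad.
Bracket: H₀ sin φ sin δ + cos φ cos δ sin H₀ = 2.3749×0.54464×0.74266 + 0.83867×0.66967×0.69377 = 0.960605 + 0.389644 = 1.350249.
Q̄ = (S₀/π) × [bracket] = (2228/π) × 1.350249 = 957.6 W/m².

Q̄ ≈ 958 W/m²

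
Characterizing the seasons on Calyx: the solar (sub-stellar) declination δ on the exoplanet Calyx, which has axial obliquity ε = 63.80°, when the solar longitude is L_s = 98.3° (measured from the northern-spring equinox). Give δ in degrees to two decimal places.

sin δ = sin ε · sin L_s = sin 63.80° × sin 98.3° = 0.887860.
δ = arcsin(0.887860) = +62.61°.

δ = +62.61°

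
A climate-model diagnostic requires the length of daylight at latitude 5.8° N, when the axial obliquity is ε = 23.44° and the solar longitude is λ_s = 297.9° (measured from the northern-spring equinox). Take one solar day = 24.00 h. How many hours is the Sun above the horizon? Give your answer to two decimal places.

11.71 h

Solar declination: sin δ = sin ε · sin λ_s = sin 23.44° × sin 297.9° = -0.35155, so δ = -20.582°.
cos H₀ = −tan φ · tan δ = −tan(+5.8°) × tan(-20.582°) = 0.0381, so H₀ = 1.5326 rad = 87.81°.
Daylight = 2H₀/(2π) × 24.00 h = (1.5326/π) × 24.00 = 11.71 h.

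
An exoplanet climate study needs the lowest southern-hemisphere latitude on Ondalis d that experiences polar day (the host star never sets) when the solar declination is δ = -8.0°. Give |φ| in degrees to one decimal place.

|φ| = 82.0°

Polar day requires cos H₀ = −tan φ tan δ ≤ −1, i.e. tan φ tan δ ≥ 1.
The boundary is |tan φ| · |tan δ| = 1, so |φ| = 90° − |δ| = 90° − 8.0° = 82.0° in the southern hemisphere.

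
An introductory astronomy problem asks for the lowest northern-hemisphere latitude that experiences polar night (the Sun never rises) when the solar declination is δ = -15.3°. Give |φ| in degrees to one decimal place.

|φ| = 74.7°

Polar night requires cos H₀ = −tan φ tan δ ≥ 1, i.e. tan φ tan δ ≤ −1.
The boundary is |tan φ| · |tan δ| = 1, so |φ| = 90° − |δ| = 90° − 15.3° = 74.7° in the northern hemisphere.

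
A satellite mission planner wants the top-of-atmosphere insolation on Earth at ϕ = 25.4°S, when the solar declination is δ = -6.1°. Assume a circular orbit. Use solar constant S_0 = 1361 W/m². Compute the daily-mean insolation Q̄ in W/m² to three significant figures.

Q̄ ≈ 421 W/m²

cos h₀ = −tan(-25.4°) tan(-6.100°) = -0.0507, h₀ = 1.6216 rad.
Bracket: h₀ sin ϕ sin δ + cos ϕ cos δ sin h₀ = 1.6216×-0.42894×-0.10626 + 0.90334×0.99434×0.99871 = 0.073911 + 0.897068 = 0.970979.
Q̄ = (S_0/π) × [bracket] = (1361/π) × 0.970979 = 420.6 W/m².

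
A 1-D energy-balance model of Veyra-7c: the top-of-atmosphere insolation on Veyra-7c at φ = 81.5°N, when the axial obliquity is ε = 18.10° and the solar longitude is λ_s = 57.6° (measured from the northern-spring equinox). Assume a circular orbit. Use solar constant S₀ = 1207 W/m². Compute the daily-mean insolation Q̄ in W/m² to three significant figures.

Q̄ ≈ 313 W/m²

Solar declination: sin δ = sin ε · sin λ_s = sin 18.10° × sin 57.6° = 0.26231, so δ = +15.207°.
cos H₀ = −tan(+81.5°) tan(+15.207°) = -1.8189 ≤ −1 ⇒ polar day, H₀ = π.
Bracket: H₀ sin φ sin δ + cos φ cos δ sin H₀ = 3.1416×0.98902×0.26231 + 0.14781×0.96498×0.00000 = 0.815025 + 0.000000 = 0.815025.
Q̄ = (S₀/π) × [bracket] = (1207/π) × 0.815025 = 313.1 W/m².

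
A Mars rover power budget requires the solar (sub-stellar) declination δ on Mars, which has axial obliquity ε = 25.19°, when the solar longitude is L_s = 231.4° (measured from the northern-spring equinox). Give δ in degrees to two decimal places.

δ = -19.43°

sin δ = sin ε · sin L_s = sin 25.19° × sin 231.4° = -0.332632.
δ = arcsin(-0.332632) = -19.43°.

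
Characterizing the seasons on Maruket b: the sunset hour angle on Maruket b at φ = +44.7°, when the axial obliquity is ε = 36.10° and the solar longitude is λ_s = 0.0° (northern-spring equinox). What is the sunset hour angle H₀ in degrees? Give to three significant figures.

H₀ = 90.0°

Solar declination: sin δ = sin ε · sin λ_s = sin 36.10° × sin 0.0° = 0.00000, so δ = +0.000°.
cos H₀ = −tan φ · tan δ = −tan(+44.7°) × tan(+0.000°) = -0.0000, so H₀ = 1.5708 rad = 90.00°.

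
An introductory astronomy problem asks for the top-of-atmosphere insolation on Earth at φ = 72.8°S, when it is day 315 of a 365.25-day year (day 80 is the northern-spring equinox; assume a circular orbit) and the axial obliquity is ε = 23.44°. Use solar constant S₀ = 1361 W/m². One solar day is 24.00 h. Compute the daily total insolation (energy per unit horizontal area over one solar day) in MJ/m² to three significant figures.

Solar longitude: λ_s = 360° × (315 − 80)/365.25 = 231.622°.
sin δ = sin 23.44° × sin 231.622° = -0.31184, so δ = -18.170°.
cos H₀ = −tan(-72.8°) tan(-18.170°) = -1.0603 ≤ −1 ⇒ polar day, H₀ = π.
Bracket: H₀ sin φ sin δ + cos φ cos δ sin H₀ = 3.1416×-0.95528×-0.31184 + 0.29571×0.95013×0.00000 = 0.935865 + 0.000000 = 0.935865.
Q̄ = (S₀/π) × [bracket] = (1361/π) × 0.935865 = 405.44 W/m².
Daily total = Q̄ × 24.00 h × 3600 s/h = 405.44 × 24.00 × 3600 / 10⁶ = 35.03 MJ/m².

35.0 MJ/m²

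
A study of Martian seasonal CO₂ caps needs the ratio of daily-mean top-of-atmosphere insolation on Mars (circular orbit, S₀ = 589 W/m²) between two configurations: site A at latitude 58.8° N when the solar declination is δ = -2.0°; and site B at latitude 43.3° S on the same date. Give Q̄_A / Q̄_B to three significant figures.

Q̄_A / Q̄_B ≈ 0.616

— Configuration A (φ=+58.8°):
cos H₀ = −tan(+58.8°) tan(-2.000°) = 0.0577, H₀ = 1.5131 rad.
Bracket: H₀ sin φ sin δ + cos φ cos δ sin H₀ = 1.5131×0.85536×-0.03490 + 0.51803×0.99939×0.99834 = -0.045169 + 0.516855 = 0.471686.
Q̄ = (S₀/π) × [bracket] = (589/π) × 0.471686 = 88.434 W/m².
— Configuration B (φ=-43.3°):
cos H₀ = −tan(-43.3°) tan(-2.000°) = -0.0329, H₀ = 1.6037 rad.
Bracket: H₀ sin φ sin δ + cos φ cos δ sin H₀ = 1.6037×-0.68582×-0.03490 + 0.72777×0.99939×0.99946 = 0.038385 + 0.726933 = 0.765318.
Q̄ = (S₀/π) × [bracket] = (589/π) × 0.765318 = 143.49 W/m².
Ratio Q̄_A / Q̄_B = 88.434 / 143.49 = 0.6163.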